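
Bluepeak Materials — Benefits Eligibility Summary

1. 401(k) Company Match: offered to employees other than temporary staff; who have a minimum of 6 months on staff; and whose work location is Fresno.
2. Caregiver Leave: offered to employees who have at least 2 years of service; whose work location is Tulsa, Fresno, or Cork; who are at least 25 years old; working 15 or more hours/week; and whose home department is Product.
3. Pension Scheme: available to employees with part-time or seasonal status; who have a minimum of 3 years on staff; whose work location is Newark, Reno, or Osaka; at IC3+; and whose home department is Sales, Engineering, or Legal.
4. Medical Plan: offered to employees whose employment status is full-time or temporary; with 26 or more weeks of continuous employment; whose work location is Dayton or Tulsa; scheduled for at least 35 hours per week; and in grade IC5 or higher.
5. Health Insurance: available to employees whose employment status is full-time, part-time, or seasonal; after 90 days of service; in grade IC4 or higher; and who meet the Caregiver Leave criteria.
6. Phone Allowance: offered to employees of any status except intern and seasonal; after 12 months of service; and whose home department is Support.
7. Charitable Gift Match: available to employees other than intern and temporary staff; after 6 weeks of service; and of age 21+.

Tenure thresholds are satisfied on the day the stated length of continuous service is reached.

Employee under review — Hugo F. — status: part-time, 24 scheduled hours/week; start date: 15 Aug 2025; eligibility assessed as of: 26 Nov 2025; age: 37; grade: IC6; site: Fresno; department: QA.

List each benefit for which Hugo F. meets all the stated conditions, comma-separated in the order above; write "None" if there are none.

Service from 15 Aug 2025 to 26 Nov 2025: 103 days.
401(k) Company Match — status part-time ✓ (not excluded); service 103 days < 6 months (≈180 days) ✗ → not eligible.
Caregiver Leave — service 103 days < 2 years (≈730 days) ✗ → not eligible.
Pension Scheme — status part-time ✓; service 103 days < 3 years (≈1095 days) ✗ → not eligible.
Medical Plan — status part-time ✗ (requires full-time or temporary) → not eligible.
Health Insurance — status part-time ✓; service 103 days ≥ 90 days ✓; grade IC6 ≥ IC4 ✓; not eligible for Caregiver Leave ✗ → not eligible.
Phone Allowance — status part-time ✓ (not excluded); service 103 days < 12 months (≈360 days) ✗ → not eligible.
Charitable Gift Match — status part-time ✓ (not excluded); service 103 days ≥ 6 weeks (≈42 days) ✓; age 37 ≥ 21 ✓ → eligible.

Charitable Gift Match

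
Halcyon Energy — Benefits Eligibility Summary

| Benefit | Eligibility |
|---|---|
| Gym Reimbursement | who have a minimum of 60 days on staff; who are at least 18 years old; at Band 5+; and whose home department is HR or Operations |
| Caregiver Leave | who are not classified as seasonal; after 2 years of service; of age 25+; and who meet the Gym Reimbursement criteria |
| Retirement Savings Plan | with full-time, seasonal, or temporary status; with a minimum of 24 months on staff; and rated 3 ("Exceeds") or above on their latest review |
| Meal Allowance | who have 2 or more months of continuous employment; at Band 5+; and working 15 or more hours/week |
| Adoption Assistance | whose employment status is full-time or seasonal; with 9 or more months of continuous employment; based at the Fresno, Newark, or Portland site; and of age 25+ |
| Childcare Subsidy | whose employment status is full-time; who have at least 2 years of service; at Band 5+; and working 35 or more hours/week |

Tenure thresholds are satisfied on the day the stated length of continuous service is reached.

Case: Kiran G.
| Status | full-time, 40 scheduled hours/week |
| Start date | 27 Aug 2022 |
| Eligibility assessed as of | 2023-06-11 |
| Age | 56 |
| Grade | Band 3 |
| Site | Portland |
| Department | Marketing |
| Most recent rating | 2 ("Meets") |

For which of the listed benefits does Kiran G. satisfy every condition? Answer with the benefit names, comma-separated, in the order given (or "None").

Service from 27 Aug 2022 to 2023-06-11: 288 days.
Gym Reimbursement — service 288 days ≥ 60 days ✓; age 56 ≥ 18 ✓; grade Band 3 < Band 5 ✗ → not eligible.
Caregiver Leave — status full-time ✓ (not excluded); service 288 days < 2 years (≈730 days) ✗ → not eligible.
Retirement Savings Plan — status full-time ✓; service 288 days < 24 months (≈720 days) ✗ → not eligible.
Meal Allowance — service 288 days ≥ 2 months (≈60 days) ✓; grade Band 3 < Band 5 ✗ → not eligible.
Adoption Assistance — status full-time ✓; service 288 days ≥ 9 months (≈270 days) ✓; site Portland ✓; age 56 ≥ 25 ✓ → eligible.
Childcare Subsidy — status full-time ✓; service 288 days < 2 years (≈730 days) ✗ → not eligible.

Adoption Assistance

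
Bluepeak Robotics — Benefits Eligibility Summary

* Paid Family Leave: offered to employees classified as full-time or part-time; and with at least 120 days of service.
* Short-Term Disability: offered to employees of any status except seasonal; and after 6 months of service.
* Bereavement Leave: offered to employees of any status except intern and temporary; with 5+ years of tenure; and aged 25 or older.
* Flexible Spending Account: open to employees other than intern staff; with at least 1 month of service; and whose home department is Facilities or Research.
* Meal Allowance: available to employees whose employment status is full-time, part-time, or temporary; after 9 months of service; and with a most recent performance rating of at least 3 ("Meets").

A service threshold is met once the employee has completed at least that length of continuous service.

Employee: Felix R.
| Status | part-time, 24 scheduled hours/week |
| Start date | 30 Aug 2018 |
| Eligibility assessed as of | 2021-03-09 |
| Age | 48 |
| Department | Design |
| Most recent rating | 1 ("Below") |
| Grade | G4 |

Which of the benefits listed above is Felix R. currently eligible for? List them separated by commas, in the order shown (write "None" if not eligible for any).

Service from 30 Aug 2018 to 2021-03-09: 922 days.
Paid Family Leave — status part-time ✓; service 922 days ≥ 120 days ✓ → eligible.
Short-Term Disability — status part-time ✓ (not excluded); service 922 days ≥ 6 months (≈180 days) ✓ → eligible.
Bereavement Leave — status part-time ✓ (not excluded); service 922 days < 5 years (≈1825 days) ✗ → not eligible.
Flexible Spending Account — status part-time ✓ (not excluded); service 922 days ≥ 1 month (≈30 days) ✓; dept Design ✗ → not eligible.
Meal Allowance — status part-time ✓; service 922 days ≥ 9 months (≈270 days) ✓; rating 1 < 3 ✗ → not eligible.

Paid Family Leave, Short-Term Disability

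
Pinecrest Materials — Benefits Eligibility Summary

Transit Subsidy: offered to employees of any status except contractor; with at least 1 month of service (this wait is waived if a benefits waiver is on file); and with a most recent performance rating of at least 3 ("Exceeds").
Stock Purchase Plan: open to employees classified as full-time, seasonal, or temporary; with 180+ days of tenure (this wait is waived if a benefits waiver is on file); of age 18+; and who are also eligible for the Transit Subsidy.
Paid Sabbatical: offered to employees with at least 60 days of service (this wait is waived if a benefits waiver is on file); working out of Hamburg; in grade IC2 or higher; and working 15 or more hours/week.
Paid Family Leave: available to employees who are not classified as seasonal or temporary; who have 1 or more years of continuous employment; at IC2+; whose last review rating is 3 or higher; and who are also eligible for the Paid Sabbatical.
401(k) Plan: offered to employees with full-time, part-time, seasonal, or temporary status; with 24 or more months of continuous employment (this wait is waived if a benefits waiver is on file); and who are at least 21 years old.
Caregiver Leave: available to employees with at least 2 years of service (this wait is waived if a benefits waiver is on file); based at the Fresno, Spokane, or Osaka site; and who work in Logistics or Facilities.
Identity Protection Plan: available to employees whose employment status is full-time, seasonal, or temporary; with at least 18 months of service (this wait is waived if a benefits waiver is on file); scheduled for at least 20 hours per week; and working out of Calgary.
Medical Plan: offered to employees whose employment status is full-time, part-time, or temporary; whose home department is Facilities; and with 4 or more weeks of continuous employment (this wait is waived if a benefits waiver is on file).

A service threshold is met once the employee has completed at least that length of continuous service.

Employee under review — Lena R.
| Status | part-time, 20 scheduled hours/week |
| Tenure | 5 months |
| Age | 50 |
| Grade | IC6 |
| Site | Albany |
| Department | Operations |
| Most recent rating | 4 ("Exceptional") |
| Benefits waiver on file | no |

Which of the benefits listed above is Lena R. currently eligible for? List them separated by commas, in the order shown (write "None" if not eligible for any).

Transit Subsidy — status part-time ✓ (not excluded); no waiver, service 5 months ≥ 1 month ✓; rating 4 ≥ 3 ✓ → eligible.
Stock Purchase Plan — status part-time ✗ (requires full-time, seasonal, or temporary) → not eligible.
Paid Sabbatical — no waiver, service 5 months ≥ 60 days ✓; site Albany ✗ (not Hamburg) → not eligible.
Paid Family Leave — status part-time ✓ (not excluded); service 5 months < 1 year (≈365 days) ✗ → not eligible.
401(k) Plan — status part-time ✓; no waiver, service 5 months < 24 months ✗ → not eligible.
Caregiver Leave — no waiver, service 5 months < 2 years (≈730 days) ✗ → not eligible.
Identity Protection Plan — status part-time ✗ (requires full-time, seasonal, or temporary) → not eligible.
Medical Plan — status part-time ✓; dept Operations ✗ → not eligible.

Transit Subsidy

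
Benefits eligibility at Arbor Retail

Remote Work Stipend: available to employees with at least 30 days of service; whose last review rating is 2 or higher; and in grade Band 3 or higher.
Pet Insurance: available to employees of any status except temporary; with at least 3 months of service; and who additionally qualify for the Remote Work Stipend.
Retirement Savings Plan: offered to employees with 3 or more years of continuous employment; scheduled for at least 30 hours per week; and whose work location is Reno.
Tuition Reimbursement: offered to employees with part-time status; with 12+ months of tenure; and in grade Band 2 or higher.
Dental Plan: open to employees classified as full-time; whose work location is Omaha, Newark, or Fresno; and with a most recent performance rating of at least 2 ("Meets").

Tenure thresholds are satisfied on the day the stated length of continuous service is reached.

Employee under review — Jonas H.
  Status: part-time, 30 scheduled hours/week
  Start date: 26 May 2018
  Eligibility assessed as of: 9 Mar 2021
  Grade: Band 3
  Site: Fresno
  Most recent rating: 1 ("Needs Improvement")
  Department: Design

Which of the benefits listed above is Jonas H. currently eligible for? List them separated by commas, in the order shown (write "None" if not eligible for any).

Tuition Reimbursement

Service from 26 May 2018 to 9 Mar 2021: 1018 days.
Remote Work Stipend — service 1018 days ≥ 30 days ✓; rating 1 < 2 ✗ → not eligible.
Pet Insurance — status part-time ✓ (not excluded); service 1018 days ≥ 3 months (≈90 days) ✓; not eligible for Remote Work Stipend ✗ → not eligible.
Retirement Savings Plan — service 1018 days < 3 years (≈1095 days) ✗ → not eligible.
Tuition Reimbursement — status part-time ✓; service 1018 days ≥ 12 months (≈360 days) ✓; grade Band 3 ≥ Band 2 ✓ → eligible.
Dental Plan — status part-time ✗ (requires full-time) → not eligible.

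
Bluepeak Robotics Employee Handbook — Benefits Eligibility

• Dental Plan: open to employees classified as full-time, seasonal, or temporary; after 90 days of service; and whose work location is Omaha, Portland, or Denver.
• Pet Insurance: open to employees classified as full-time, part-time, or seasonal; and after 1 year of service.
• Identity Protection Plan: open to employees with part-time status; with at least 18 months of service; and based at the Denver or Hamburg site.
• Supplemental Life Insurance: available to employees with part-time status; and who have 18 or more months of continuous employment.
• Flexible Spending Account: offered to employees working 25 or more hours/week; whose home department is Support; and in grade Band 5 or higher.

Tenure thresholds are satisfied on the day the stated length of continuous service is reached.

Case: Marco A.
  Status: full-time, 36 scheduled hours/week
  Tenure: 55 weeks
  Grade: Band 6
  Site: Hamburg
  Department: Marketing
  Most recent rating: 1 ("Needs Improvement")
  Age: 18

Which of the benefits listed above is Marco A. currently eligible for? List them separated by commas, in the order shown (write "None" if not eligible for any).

Pet Insurance

Dental Plan — status full-time ✓; service 55 weeks ≥ 90 days ✓; site Hamburg ✗ (not Omaha, Portland, or Denver) → not eligible.
Pet Insurance — status full-time ✓; service 55 weeks ≥ 1 year (≈365 days) ✓ → eligible.
Identity Protection Plan — status full-time ✗ (requires part-time) → not eligible.
Supplemental Life Insurance — status full-time ✗ (requires part-time) → not eligible.
Flexible Spending Account — 36 hrs/wk ≥ 25 ✓; dept Marketing ✗ → not eligible.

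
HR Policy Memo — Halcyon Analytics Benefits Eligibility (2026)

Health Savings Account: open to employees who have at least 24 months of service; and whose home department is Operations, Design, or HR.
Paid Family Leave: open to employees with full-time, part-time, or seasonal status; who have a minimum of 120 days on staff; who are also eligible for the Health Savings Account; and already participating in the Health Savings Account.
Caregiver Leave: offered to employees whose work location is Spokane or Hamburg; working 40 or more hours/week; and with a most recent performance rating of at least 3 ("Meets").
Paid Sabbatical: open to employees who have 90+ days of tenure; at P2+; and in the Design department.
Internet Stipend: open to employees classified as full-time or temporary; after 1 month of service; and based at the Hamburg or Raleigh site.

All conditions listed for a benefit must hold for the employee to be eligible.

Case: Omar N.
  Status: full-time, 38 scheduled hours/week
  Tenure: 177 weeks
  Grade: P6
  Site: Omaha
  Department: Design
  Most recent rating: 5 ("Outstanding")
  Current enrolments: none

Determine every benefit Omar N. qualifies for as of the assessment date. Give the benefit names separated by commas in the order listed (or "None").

Health Savings Account — service 177 weeks ≥ 24 months (≈720 days) ✓; dept Design ✓ → eligible.
Paid Family Leave — status full-time ✓; service 177 weeks ≥ 120 days ✓; eligible for Health Savings Account ✓; not enrolled in Health Savings Account ✗ → not eligible.
Caregiver Leave — site Omaha ✗ (not Spokane or Hamburg) → not eligible.
Paid Sabbatical — service 177 weeks ≥ 90 days ✓; grade P6 ≥ P2 ✓; dept Design ✓ → eligible.
Internet Stipend — status full-time ✓; service 177 weeks ≥ 1 month (≈30 days) ✓; site Omaha ✗ (not Hamburg or Raleigh) → not eligible.

Health Savings Account, Paid Sabbatical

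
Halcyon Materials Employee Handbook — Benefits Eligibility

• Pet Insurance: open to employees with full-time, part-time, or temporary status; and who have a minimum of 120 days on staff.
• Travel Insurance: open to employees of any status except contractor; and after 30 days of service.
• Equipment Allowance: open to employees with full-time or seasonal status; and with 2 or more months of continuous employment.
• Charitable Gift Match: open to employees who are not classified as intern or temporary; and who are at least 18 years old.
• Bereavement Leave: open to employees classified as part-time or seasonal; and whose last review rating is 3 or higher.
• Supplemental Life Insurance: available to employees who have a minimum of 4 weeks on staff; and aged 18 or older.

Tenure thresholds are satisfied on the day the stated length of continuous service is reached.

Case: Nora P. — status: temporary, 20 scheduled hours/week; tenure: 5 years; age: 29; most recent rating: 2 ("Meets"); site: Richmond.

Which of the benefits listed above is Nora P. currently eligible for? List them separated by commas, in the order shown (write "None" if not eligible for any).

Pet Insurance — status temporary ✓; service 5 years ≥ 120 days ✓ → eligible.
Travel Insurance — status temporary ✓ (not excluded); service 5 years ≥ 30 days ✓ → eligible.
Equipment Allowance — status temporary ✗ (requires full-time or seasonal) → not eligible.
Charitable Gift Match — status temporary ✗ (excluded) → not eligible.
Bereavement Leave — status temporary ✗ (requires part-time or seasonal) → not eligible.
Supplemental Life Insurance — service 5 years ≥ 4 weeks (≈28 days) ✓; age 29 ≥ 18 ✓ → eligible.

Pet Insurance, Travel Insurance, Supplemental Life Insurance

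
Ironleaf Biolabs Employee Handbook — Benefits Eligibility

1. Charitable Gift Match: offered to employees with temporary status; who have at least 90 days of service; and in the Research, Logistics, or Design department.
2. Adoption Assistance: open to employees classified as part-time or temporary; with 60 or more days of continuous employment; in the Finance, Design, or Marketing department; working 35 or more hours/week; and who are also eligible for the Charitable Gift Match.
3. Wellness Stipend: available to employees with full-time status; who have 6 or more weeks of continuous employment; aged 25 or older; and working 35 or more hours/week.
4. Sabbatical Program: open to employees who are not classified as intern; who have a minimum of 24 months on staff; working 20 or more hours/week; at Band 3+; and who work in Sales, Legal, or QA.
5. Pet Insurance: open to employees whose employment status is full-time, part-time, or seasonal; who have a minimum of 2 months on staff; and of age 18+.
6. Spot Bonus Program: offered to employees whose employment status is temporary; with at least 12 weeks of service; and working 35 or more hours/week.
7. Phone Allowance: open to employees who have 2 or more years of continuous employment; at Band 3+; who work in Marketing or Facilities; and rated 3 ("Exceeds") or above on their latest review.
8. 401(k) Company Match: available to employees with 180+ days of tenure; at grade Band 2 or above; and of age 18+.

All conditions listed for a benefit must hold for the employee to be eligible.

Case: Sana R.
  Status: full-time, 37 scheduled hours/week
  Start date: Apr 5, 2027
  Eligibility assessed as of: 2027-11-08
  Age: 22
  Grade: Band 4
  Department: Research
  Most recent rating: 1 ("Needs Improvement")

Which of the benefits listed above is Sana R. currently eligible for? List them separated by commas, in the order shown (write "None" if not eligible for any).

Pet Insurance, 401(k) Company Match

Service from Apr 5, 2027 to 2027-11-08: 217 days.
Charitable Gift Match — status full-time ✗ (requires temporary) → not eligible.
Adoption Assistance — status full-time ✗ (requires part-time or temporary) → not eligible.
Wellness Stipend — status full-time ✓; service 217 days ≥ 6 weeks (≈42 days) ✓; age 22 < 25 ✗ → not eligible.
Sabbatical Program — status full-time ✓ (not excluded); service 217 days < 24 months (≈720 days) ✗ → not eligible.
Pet Insurance — status full-time ✓; service 217 days ≥ 2 months (≈60 days) ✓; age 22 ≥ 18 ✓ → eligible.
Spot Bonus Program — status full-time ✗ (requires temporary) → not eligible.
Phone Allowance — service 217 days < 2 years (≈730 days) ✗ → not eligible.
401(k) Company Match — service 217 days ≥ 180 days ✓; grade Band 4 ≥ Band 2 ✓; age 22 ≥ 18 ✓ → eligible.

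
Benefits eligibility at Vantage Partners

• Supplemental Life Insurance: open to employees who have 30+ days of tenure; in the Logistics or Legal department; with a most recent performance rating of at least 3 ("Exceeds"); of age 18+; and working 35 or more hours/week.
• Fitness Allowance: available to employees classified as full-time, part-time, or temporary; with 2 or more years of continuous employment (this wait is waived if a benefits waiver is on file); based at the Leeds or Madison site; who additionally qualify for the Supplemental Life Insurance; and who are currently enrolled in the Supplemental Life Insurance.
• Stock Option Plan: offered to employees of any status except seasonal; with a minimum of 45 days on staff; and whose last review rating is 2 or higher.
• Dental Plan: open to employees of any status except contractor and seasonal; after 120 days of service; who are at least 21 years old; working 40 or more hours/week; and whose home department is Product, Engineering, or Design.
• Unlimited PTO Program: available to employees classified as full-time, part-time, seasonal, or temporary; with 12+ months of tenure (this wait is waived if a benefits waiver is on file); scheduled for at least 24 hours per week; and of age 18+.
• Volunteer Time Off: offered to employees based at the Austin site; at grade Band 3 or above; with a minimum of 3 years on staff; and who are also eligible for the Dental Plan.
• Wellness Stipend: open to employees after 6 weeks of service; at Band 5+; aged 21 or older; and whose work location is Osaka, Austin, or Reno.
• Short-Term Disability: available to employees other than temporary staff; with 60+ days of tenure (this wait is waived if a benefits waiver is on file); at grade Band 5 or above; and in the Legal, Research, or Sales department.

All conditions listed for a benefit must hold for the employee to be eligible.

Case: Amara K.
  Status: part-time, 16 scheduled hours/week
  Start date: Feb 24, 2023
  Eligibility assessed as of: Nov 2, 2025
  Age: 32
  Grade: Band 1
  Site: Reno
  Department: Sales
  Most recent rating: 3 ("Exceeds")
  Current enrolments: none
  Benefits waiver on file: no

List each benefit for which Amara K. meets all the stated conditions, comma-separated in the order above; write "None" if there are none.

Service from Feb 24, 2023 to Nov 2, 2025: 982 days.
Supplemental Life Insurance — service 982 days ≥ 30 days ✓; dept Sales ✗ → not eligible.
Fitness Allowance — status part-time ✓; no waiver, service 982 days ≥ 2 years (≈730 days) ✓; site Reno ✗ (not Leeds or Madison) → not eligible.
Stock Option Plan — status part-time ✓ (not excluded); service 982 days ≥ 45 days ✓; rating 3 ≥ 2 ✓ → eligible.
Dental Plan — status part-time ✓ (not excluded); service 982 days ≥ 120 days ✓; age 32 ≥ 21 ✓; 16 hrs/wk < 40 ✗ → not eligible.
Unlimited PTO Program — status part-time ✓; no waiver, service 982 days ≥ 12 months (≈360 days) ✓; 16 hrs/wk < 24 ✗ → not eligible.
Volunteer Time Off — site Reno ✗ (not Austin) → not eligible.
Wellness Stipend — service 982 days ≥ 6 weeks (≈42 days) ✓; grade Band 1 < Band 5 ✗ → not eligible.
Short-Term Disability — status part-time ✓ (not excluded); no waiver, service 982 days ≥ 60 days ✓; grade Band 1 < Band 5 ✗ → not eligible.

Stock Option Plan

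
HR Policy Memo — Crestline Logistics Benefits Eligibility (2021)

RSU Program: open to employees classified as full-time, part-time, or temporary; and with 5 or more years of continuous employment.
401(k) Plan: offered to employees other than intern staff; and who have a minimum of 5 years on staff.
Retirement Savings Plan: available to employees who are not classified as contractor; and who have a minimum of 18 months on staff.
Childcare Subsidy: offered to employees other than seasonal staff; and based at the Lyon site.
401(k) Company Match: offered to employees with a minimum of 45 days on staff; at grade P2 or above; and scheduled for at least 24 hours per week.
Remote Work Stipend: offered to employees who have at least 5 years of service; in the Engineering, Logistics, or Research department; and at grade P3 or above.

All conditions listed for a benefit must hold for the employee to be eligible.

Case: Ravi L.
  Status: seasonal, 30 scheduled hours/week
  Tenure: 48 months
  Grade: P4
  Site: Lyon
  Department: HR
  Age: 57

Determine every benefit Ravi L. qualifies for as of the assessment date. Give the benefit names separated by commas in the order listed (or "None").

Retirement Savings Plan, 401(k) Company Match

RSU Program — status seasonal ✗ (requires full-time, part-time, or temporary) → not eligible.
401(k) Plan — status seasonal ✓ (not excluded); service 48 months < 5 years (≈1825 days) ✗ → not eligible.
Retirement Savings Plan — status seasonal ✓ (not excluded); service 48 months ≥ 18 months ✓ → eligible.
Childcare Subsidy — status seasonal ✗ (excluded) → not eligible.
401(k) Company Match — service 48 months ≥ 45 days ✓; grade P4 ≥ P2 ✓; 30 hrs/wk ≥ 24 ✓ → eligible.
Remote Work Stipend — service 48 months < 5 years (≈1825 days) ✗ → not eligible.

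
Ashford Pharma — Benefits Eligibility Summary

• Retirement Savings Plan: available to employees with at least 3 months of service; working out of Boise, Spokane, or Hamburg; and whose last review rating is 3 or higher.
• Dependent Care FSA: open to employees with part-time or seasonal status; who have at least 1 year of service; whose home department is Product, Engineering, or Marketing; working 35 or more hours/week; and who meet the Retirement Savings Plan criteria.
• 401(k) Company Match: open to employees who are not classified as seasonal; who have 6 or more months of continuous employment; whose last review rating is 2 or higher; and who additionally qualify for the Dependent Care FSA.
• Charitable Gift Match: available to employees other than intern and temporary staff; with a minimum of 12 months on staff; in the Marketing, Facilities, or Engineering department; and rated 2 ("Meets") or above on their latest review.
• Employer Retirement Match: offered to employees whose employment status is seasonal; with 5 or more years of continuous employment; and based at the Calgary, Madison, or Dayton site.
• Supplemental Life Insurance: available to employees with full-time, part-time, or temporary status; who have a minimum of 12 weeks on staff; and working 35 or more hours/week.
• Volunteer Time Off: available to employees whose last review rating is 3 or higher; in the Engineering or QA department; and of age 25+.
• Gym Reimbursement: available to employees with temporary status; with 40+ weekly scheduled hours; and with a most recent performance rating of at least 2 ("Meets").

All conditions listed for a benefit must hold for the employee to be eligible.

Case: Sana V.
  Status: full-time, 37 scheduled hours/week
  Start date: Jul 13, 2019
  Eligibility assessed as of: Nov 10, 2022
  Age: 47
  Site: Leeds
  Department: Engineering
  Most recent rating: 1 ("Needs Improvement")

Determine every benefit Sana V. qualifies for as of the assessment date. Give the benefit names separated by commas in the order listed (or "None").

Service from Jul 13, 2019 to Nov 10, 2022: 1216 days.
Retirement Savings Plan — service 1216 days ≥ 3 months (≈90 days) ✓; site Leeds ✗ (not Boise, Spokane, or Hamburg) → not eligible.
Dependent Care FSA — status full-time ✗ (requires part-time or seasonal) → not eligible.
401(k) Company Match — status full-time ✓ (not excluded); service 1216 days ≥ 6 months (≈180 days) ✓; rating 1 < 2 ✗ → not eligible.
Charitable Gift Match — status full-time ✓ (not excluded); service 1216 days ≥ 12 months (≈360 days) ✓; dept Engineering ✓; rating 1 < 2 ✗ → not eligible.
Employer Retirement Match — status full-time ✗ (requires seasonal) → not eligible.
Supplemental Life Insurance — status full-time ✓; service 1216 days ≥ 12 weeks (≈84 days) ✓; 37 hrs/wk ≥ 35 ✓ → eligible.
Volunteer Time Off — rating 1 < 3 ✗ → not eligible.
Gym Reimbursement — status full-time ✗ (requires temporary) → not eligible.

Supplemental Life Insurance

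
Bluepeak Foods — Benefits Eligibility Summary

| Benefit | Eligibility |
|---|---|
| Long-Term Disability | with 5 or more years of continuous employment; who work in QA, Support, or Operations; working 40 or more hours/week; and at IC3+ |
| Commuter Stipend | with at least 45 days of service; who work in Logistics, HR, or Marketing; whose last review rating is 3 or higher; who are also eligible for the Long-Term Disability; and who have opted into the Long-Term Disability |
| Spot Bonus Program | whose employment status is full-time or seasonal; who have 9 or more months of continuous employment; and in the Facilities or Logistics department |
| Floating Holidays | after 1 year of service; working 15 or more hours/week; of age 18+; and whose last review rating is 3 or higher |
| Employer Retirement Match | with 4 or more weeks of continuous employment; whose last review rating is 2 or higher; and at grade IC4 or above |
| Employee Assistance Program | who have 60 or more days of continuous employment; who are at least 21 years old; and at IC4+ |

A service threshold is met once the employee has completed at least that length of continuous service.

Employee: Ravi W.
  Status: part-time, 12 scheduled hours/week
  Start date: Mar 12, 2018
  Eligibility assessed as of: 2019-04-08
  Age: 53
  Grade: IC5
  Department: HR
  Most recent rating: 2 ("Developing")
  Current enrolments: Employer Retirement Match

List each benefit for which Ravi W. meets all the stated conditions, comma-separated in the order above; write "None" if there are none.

Employer Retirement Match, Employee Assistance Program

Service from Mar 12, 2018 to 2019-04-08: 392 days.
Long-Term Disability — service 392 days < 5 years (≈1825 days) ✗ → not eligible.
Commuter Stipend — service 392 days ≥ 45 days ✓; dept HR ✓; rating 2 < 3 ✗ → not eligible.
Spot Bonus Program — status part-time ✗ (requires full-time or seasonal) → not eligible.
Floating Holidays — service 392 days ≥ 1 year (≈365 days) ✓; 12 hrs/wk < 15 ✗ → not eligible.
Employer Retirement Match — service 392 days ≥ 4 weeks (≈28 days) ✓; rating 2 ≥ 2 ✓; grade IC5 ≥ IC4 ✓ → eligible.
Employee Assistance Program — service 392 days ≥ 60 days ✓; age 53 ≥ 21 ✓; grade IC5 ≥ IC4 ✓ → eligible.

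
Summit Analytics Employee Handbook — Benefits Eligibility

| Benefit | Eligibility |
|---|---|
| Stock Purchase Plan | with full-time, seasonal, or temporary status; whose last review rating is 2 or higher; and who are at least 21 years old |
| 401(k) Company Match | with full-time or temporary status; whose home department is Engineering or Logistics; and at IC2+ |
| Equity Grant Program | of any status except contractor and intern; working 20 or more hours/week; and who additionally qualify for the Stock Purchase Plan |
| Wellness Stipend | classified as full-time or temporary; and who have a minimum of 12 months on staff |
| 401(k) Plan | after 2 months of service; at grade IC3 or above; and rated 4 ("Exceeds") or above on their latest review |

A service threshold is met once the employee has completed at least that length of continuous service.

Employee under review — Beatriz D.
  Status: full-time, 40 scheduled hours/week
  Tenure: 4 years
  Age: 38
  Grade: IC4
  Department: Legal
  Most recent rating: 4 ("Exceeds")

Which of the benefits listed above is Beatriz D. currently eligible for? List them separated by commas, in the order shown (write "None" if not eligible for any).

Stock Purchase Plan — status full-time ✓; rating 4 ≥ 2 ✓; age 38 ≥ 21 ✓ → eligible.
401(k) Company Match — status full-time ✓; dept Legal ✗ → not eligible.
Equity Grant Program — status full-time ✓ (not excluded); 40 hrs/wk ≥ 20 ✓; eligible for Stock Purchase Plan ✓ → eligible.
Wellness Stipend — status full-time ✓; service 4 years ≥ 12 months (≈360 days) ✓ → eligible.
401(k) Plan — service 4 years ≥ 2 months (≈60 days) ✓; grade IC4 ≥ IC3 ✓; rating 4 ≥ 4 ✓ → eligible.

Stock Purchase Plan, Equity Grant Program, Wellness Stipend, 401(k) Plan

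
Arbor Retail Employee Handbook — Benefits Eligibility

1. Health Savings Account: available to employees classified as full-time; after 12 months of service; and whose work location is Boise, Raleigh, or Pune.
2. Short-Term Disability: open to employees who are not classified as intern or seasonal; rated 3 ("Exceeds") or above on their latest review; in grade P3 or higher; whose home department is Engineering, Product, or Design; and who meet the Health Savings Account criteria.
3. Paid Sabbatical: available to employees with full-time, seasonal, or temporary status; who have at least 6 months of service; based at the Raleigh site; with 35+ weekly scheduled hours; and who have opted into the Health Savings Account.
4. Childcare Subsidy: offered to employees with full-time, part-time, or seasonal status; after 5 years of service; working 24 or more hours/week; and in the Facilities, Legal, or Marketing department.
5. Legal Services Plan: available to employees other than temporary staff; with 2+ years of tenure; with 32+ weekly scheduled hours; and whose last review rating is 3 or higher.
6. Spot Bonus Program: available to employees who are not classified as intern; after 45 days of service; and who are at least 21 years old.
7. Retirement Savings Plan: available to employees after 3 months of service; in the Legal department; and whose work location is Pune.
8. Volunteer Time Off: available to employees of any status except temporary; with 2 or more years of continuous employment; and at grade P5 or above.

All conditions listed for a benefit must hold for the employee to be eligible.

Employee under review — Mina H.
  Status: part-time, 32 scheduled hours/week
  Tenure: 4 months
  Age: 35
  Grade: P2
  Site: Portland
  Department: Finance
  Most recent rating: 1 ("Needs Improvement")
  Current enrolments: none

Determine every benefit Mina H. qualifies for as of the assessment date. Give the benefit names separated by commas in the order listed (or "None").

Health Savings Account — status part-time ✗ (requires full-time) → not eligible.
Short-Term Disability — status part-time ✓ (not excluded); rating 1 < 3 ✗ → not eligible.
Paid Sabbatical — status part-time ✗ (requires full-time, seasonal, or temporary) → not eligible.
Childcare Subsidy — status part-time ✓; service 4 months < 5 years (≈1825 days) ✗ → not eligible.
Legal Services Plan — status part-time ✓ (not excluded); service 4 months < 2 years (≈730 days) ✗ → not eligible.
Spot Bonus Program — status part-time ✓ (not excluded); service 4 months ≥ 45 days ✓; age 35 ≥ 21 ✓ → eligible.
Retirement Savings Plan — service 4 months ≥ 3 months ✓; dept Finance ✗ → not eligible.
Volunteer Time Off — status part-time ✓ (not excluded); service 4 months < 2 years (≈730 days) ✗ → not eligible.

Spot Bonus Program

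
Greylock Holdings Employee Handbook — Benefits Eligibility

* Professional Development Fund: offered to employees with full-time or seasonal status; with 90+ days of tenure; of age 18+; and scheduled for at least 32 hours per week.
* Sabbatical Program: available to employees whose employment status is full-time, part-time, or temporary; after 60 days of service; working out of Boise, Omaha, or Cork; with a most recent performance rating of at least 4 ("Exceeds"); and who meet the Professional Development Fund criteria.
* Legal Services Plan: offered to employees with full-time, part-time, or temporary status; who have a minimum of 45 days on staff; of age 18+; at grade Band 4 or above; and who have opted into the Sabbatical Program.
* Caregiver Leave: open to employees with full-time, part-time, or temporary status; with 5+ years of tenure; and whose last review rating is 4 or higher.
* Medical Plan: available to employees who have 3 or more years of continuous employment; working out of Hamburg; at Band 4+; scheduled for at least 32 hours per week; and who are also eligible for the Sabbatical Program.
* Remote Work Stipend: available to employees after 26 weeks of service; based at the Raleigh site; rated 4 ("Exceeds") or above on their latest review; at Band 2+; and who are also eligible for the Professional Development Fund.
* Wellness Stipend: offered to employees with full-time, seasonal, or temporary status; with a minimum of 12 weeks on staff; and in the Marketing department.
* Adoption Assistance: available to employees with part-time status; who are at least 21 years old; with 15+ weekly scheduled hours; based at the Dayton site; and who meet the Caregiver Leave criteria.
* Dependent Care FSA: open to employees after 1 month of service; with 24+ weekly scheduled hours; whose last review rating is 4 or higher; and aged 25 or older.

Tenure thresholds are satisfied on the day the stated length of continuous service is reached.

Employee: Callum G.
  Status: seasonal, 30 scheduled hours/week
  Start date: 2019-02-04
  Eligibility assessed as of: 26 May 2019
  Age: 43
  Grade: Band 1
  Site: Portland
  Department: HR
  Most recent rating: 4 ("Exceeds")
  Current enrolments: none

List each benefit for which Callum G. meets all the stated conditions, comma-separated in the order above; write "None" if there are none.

Service from 2019-02-04 to 26 May 2019: 111 days.
Professional Development Fund — status seasonal ✓; service 111 days ≥ 90 days ✓; age 43 ≥ 18 ✓; 30 hrs/wk < 32 ✗ → not eligible.
Sabbatical Program — status seasonal ✗ (requires full-time, part-time, or temporary) → not eligible.
Legal Services Plan — status seasonal ✗ (requires full-time, part-time, or temporary) → not eligible.
Caregiver Leave — status seasonal ✗ (requires full-time, part-time, or temporary) → not eligible.
Medical Plan — service 111 days < 3 years (≈1095 days) ✗ → not eligible.
Remote Work Stipend — service 111 days < 26 weeks (≈182 days) ✗ → not eligible.
Wellness Stipend — status seasonal ✓; service 111 days ≥ 12 weeks (≈84 days) ✓; dept HR ✗ → not eligible.
Adoption Assistance — status seasonal ✗ (requires part-time) → not eligible.
Dependent Care FSA — service 111 days ≥ 1 month (≈30 days) ✓; 30 hrs/wk ≥ 24 ✓; rating 4 ≥ 4 ✓; age 43 ≥ 25 ✓ → eligible.

Dependent Care FSA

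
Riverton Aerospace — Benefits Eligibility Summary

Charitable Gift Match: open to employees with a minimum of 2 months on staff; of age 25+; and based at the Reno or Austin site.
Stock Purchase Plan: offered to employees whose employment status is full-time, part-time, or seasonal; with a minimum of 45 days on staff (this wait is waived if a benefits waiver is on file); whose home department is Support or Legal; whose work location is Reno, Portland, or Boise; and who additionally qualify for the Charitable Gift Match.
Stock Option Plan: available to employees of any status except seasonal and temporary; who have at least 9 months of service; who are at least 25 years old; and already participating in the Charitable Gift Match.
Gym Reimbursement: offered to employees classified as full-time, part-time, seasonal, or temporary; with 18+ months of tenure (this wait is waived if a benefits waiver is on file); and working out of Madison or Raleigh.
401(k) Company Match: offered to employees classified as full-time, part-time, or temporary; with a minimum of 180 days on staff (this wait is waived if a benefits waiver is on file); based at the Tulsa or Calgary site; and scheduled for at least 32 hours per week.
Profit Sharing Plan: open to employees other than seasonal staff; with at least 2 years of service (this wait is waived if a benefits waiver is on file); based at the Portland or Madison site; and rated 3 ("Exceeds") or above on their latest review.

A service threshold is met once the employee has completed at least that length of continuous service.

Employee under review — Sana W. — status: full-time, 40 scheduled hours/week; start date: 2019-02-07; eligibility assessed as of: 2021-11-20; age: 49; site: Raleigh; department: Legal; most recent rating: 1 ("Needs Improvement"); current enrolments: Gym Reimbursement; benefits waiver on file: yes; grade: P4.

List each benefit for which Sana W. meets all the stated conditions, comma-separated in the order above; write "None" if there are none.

Gym Reimbursement

Service from 2019-02-07 to 2021-11-20: 1017 days.
Charitable Gift Match — service 1017 days ≥ 2 months (≈60 days) ✓; age 49 ≥ 25 ✓; site Raleigh ✗ (not Reno or Austin) → not eligible.
Stock Purchase Plan — status full-time ✓; benefits waiver on file ✓; dept Legal ✓; site Raleigh ✗ (not Reno, Portland, or Boise) → not eligible.
Stock Option Plan — status full-time ✓ (not excluded); service 1017 days ≥ 9 months (≈270 days) ✓; age 49 ≥ 25 ✓; not enrolled in Charitable Gift Match ✗ → not eligible.
Gym Reimbursement — status full-time ✓; benefits waiver on file ✓; site Raleigh ✓ → eligible.
401(k) Company Match — status full-time ✓; benefits waiver on file ✓; site Raleigh ✗ (not Tulsa or Calgary) → not eligible.
Profit Sharing Plan — status full-time ✓ (not excluded); benefits waiver on file ✓; site Raleigh ✗ (not Portland or Madison) → not eligible.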